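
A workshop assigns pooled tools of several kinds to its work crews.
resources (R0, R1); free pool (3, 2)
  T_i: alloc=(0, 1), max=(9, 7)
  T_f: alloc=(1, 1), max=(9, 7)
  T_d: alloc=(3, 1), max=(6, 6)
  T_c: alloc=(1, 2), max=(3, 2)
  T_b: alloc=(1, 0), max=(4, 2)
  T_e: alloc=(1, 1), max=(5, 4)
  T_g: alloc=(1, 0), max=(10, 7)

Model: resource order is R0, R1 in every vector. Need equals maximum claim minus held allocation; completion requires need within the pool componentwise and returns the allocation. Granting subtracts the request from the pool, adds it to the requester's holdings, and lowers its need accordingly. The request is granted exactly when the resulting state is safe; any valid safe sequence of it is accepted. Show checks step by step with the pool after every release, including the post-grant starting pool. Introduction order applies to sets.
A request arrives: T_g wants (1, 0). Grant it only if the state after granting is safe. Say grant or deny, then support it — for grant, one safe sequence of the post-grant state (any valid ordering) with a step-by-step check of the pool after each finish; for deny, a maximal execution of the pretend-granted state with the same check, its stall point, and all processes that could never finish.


GRANT: granting preserves safety; a valid post-grant sequence is T_c, T_b, T_e, T_d, T_f, T_g, T_i.
Key observation: the transfer keeps a workable pool ((2, 2)); T_c starts the safe sequence.
Step-by-step check of the post-grant state:
  pool = (2, 2)
  run T_c (needs (2, 0), free (2, 2)); after release of (1, 2) the pool is (3, 4)
  run T_b (needs (3, 2), free (3, 4)); after release of (1, 0) the pool is (4, 4)
  run T_e (needs (4, 3), free (4, 4)); after release of (1, 1) the pool is (5, 5)
  run T_d (needs (3, 5), free (5, 5)); after release of (3, 1) the pool is (8, 6)
  run T_f (needs (8, 6), free (8, 6)); after release of (1, 1) the pool is (9, 7)
  run T_g (needs (8, 7), free (9, 7)); after release of (2, 0) the pool is (11, 7)
  run T_i (needs (9, 6), free (11, 7)); after release of (0, 1) the pool is (11, 8)


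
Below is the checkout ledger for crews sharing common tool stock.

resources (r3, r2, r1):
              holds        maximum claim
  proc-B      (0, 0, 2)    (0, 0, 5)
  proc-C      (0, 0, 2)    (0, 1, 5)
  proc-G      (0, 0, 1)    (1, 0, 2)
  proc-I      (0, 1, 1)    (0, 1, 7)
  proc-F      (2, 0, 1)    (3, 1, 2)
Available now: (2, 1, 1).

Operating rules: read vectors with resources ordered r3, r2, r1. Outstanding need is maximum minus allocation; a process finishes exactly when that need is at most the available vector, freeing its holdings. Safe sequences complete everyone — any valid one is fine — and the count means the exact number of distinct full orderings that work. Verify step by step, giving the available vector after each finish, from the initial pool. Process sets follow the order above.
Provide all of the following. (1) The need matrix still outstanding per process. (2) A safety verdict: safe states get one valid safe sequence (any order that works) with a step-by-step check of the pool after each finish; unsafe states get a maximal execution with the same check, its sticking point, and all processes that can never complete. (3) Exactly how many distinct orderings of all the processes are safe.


(1) Outstanding need per process (order r3, r2, r1):
  proc-B: (0, 0, 3)
  proc-C: (0, 1, 3)
  proc-G: (1, 0, 1)
  proc-I: (0, 0, 6)
  proc-F: (1, 1, 1)
(2) SAFE, for example via the order proc-F, proc-G, proc-B, proc-C, proc-I.
Key observation: the first exact fit in this order is proc-F — it needs (1, 1, 1) with (2, 1, 1) free, meeting a requested resource to the last unit.
Walking it through:
  pool = (2, 1, 1)
  proc-F: need (1, 1, 1) fits (2, 1, 1); releases (2, 0, 1), pool now (4, 1, 2)
  proc-G: need (1, 0, 1) fits (4, 1, 2); releases (0, 0, 1), pool now (4, 1, 3)
  proc-B: need (0, 0, 3) fits (4, 1, 3); releases (0, 0, 2), pool now (4, 1, 5)
  proc-C: need (0, 1, 3) fits (4, 1, 5); releases (0, 0, 2), pool now (4, 1, 7)
  proc-I: need (0, 0, 6) fits (4, 1, 7); releases (0, 1, 1), pool now (4, 2, 8)
(3) The exact count: 4 of the possible complete orderings are safe sequences.


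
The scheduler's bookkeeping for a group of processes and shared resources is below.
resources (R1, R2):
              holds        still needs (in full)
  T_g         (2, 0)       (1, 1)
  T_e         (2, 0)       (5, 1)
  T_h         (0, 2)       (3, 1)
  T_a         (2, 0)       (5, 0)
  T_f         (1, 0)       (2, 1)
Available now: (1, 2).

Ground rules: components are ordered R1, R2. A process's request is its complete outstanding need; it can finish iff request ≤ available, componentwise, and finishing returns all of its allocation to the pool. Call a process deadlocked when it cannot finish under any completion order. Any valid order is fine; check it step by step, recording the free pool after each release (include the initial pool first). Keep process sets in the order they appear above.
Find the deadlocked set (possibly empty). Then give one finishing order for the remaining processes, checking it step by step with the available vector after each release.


Deadlocked set: T_e and T_a.
Key observation: no order helps: past T_g, T_f, T_h, the free pool tops out at (4, 4), below what each blocked process needs in R1.
A valid finishing order for the others: T_g, T_f, T_h. Check, step by step:
  pool = (1, 2)
  run T_g (needs (1, 1), free (1, 2)); after release of (2, 0) the pool is (3, 2)
  run T_f (needs (2, 1), free (3, 2)); after release of (1, 0) the pool is (4, 2)
  run T_h (needs (3, 1), free (4, 2)); after release of (0, 2) the pool is (4, 4)
None of the blocked processes ever fits:
  T_e cannot run: need (5, 1) vs free (4, 4) (insufficient R1)
  T_a cannot run: need (5, 0) vs free (4, 4) (insufficient R1)


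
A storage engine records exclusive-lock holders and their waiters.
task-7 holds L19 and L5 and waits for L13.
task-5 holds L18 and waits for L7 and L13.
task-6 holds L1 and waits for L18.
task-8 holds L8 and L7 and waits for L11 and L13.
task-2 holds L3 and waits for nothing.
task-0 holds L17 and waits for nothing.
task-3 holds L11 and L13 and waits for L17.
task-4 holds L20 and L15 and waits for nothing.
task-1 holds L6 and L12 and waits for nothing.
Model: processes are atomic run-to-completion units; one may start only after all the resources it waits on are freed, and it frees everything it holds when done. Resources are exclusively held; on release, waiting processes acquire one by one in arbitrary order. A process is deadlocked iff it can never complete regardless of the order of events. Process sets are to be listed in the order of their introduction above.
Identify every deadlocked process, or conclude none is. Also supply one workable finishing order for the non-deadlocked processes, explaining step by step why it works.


No process is deadlocked.
Key observation: although several processes wait, no cycle exists — each chain bottoms out at a free runner.
A valid finishing order for the others: task-4, task-0, task-3, task-1, task-8, task-5, task-2, task-7, task-6.
Step-by-step check:
  task-4 waits on nothing -> runs at once and releases L20 and L15
  task-0 waits on nothing -> runs at once and releases L17
  task-3: everything it awaited (L17) is free; runs, freeing L11 and L13
  task-1 waits on nothing -> runs at once and releases L6 and L12
  task-8: everything it awaited (L11 and L13) is free; runs, freeing L8 and L7
  task-5: everything it awaited (L7 and L13) is free; runs, freeing L18
  task-2 waits on nothing -> runs at once and releases L3
  task-7: everything it awaited (L13) is free; runs, freeing L19 and L5
  task-6: everything it awaited (L18) is free; runs, freeing L1


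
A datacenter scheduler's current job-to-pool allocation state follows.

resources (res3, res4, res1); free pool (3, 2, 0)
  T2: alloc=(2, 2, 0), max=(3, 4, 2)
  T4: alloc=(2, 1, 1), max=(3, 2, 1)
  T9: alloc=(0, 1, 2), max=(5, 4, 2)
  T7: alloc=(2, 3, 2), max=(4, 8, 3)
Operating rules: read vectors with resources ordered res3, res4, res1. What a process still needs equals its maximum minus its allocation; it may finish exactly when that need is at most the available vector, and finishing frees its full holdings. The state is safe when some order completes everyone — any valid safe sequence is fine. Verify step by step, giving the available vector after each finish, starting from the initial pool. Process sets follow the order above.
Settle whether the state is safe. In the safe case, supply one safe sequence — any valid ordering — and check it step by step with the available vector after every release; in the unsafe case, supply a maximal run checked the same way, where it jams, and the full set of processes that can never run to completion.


SAFE — a valid safe sequence is T4, T9, T2, T7.
Key observation: T9 marks the first exact bind of the order: its need (5, 3, 0) fits the free (5, 3, 1) with zero slack on a requested resource.
Verifying each step:
  pool = (3, 2, 0)
  run T4 (needs (1, 1, 0), free (3, 2, 0)); after release of (2, 1, 1) the pool is (5, 3, 1)
  run T9 (needs (5, 3, 0), free (5, 3, 1)); after release of (0, 1, 2) the pool is (5, 4, 3)
  run T2 (needs (1, 2, 2), free (5, 4, 3)); after release of (2, 2, 0) the pool is (7, 6, 3)
  run T7 (needs (2, 5, 1), free (7, 6, 3)); after release of (2, 3, 2) the pool is (9, 9, 5)


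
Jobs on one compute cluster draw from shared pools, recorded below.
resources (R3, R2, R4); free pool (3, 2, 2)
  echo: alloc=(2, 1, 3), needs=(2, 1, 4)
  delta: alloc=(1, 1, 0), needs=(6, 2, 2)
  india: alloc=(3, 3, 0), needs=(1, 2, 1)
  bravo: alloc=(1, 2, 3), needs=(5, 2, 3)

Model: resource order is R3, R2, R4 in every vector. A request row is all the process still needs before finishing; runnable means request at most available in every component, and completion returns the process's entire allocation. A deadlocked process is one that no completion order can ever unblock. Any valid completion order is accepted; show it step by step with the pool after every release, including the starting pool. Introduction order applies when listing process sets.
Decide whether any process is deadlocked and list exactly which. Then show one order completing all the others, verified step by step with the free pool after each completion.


Deadlocked: echo and bravo.
Key observation: after india, delta complete, (7, 6, 2) is the best the pool ever gets, yet each leftover process wants more R4.
A valid finishing order for the others: india, delta. Verifying each step:
  pool = (3, 2, 2)
  run india (needs (1, 2, 1), free (3, 2, 2)); after release of (3, 3, 0) the pool is (6, 5, 2)
  run delta (needs (6, 2, 2), free (6, 5, 2)); after release of (1, 1, 0) the pool is (7, 6, 2)
The stuck group stays short no matter what:
  echo cannot run: need (2, 1, 4) vs free (7, 6, 2) (insufficient R4)
  bravo cannot run: need (5, 2, 3) vs free (7, 6, 2) (insufficient R4)


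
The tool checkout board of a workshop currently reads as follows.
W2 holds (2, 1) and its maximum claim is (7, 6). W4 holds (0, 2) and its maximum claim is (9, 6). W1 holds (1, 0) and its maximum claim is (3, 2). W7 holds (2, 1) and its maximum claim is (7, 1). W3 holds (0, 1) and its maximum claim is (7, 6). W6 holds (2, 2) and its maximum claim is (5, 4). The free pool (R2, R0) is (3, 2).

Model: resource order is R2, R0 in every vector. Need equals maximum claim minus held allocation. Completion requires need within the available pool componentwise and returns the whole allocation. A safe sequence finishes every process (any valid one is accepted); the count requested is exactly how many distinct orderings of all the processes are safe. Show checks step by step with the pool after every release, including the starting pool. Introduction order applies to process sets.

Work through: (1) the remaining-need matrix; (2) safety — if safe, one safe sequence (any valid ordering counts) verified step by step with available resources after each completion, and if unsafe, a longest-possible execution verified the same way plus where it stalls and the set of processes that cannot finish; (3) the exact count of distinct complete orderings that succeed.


(1) Outstanding need per process (order R2, R0):
  W2: (5, 5)
  W4: (9, 4)
  W1: (2, 2)
  W7: (5, 0)
  W3: (7, 5)
  W6: (3, 2)
(2) SAFE. One safe sequence: W6, W7, W1, W3, W2, W4.
Key observation: the order's first zero-slack moment is W6 ((3, 2) needed, (3, 2) free — a requested resource with nothing to spare).
Check, step by step:
  pool = (3, 2)
  W6: need (3, 2) fits (3, 2); releases (2, 2), pool now (5, 4)
  W7: need (5, 0) fits (5, 4); releases (2, 1), pool now (7, 5)
  W1: need (2, 2) fits (7, 5); releases (1, 0), pool now (8, 5)
  W3: need (7, 5) fits (8, 5); releases (0, 1), pool now (8, 6)
  W2: need (5, 5) fits (8, 6); releases (2, 1), pool now (10, 7)
  W4: need (9, 4) fits (10, 7); releases (0, 2), pool now (10, 9)
(3) The exact count: 18 of the possible complete orderings are safe sequences.


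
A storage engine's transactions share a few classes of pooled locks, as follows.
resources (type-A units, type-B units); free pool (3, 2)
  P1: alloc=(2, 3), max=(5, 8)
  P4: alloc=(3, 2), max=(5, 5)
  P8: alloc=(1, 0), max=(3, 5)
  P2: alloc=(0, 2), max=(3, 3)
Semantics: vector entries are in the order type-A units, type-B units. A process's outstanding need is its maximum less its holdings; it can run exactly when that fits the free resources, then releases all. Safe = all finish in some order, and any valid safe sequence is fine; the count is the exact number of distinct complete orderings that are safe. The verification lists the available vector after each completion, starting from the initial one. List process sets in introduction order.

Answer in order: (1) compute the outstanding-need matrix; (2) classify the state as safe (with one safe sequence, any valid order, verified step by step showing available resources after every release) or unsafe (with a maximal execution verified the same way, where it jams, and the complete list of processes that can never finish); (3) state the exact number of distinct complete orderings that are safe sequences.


(1) Remaining need (order type-A units, type-B units):
  P1: (3, 5)
  P4: (2, 3)
  P8: (2, 5)
  P2: (3, 1)
(2) SAFE. One safe sequence: P2, P4, P1, P8.
Key observation: P2 is the earliest step where a requested resource binds exactly: need (3, 1), pool (3, 2) at its turn.
Step-by-step check:
  pool = (3, 2)
  P2: need (3, 1) fits (3, 2); releases (0, 2), pool now (3, 4)
  P4: need (2, 3) fits (3, 4); releases (3, 2), pool now (6, 6)
  P1: need (3, 5) fits (6, 6); releases (2, 3), pool now (8, 9)
  P8: need (2, 5) fits (8, 9); releases (1, 0), pool now (9, 9)
(3) The exact count: 2 of the possible complete orderings are safe sequences.


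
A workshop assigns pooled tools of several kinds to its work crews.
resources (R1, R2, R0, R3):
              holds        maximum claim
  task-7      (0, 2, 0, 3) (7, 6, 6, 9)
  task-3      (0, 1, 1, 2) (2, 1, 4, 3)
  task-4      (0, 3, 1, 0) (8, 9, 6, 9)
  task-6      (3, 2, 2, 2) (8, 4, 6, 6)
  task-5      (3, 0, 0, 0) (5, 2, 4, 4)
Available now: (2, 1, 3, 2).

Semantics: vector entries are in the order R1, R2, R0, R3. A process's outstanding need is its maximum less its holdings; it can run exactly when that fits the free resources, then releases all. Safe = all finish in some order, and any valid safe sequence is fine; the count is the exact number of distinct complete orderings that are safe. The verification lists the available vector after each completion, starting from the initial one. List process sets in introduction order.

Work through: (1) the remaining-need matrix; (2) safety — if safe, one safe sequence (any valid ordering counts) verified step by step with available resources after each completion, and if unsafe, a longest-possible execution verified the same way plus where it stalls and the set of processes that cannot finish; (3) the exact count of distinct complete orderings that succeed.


(1) Need matrix, components ordered R1, R2, R0, R3:
  task-7: (7, 4, 6, 6)
  task-3: (2, 0, 3, 1)
  task-4: (8, 6, 5, 9)
  task-6: (5, 2, 4, 4)
  task-5: (2, 2, 4, 4)
(2) SAFE — a valid safe sequence is task-3, task-5, task-6, task-7, task-4.
Key observation: at task-3 the run first touches a limit — (2, 0, 3, 1) against (2, 1, 3, 2), exact on a resource it actually requests.
Step-by-step check:
  pool = (2, 1, 3, 2)
  task-3: need (2, 0, 3, 1) fits (2, 1, 3, 2); releases (0, 1, 1, 2), pool now (2, 2, 4, 4)
  task-5: need (2, 2, 4, 4) fits (2, 2, 4, 4); releases (3, 0, 0, 0), pool now (5, 2, 4, 4)
  task-6: need (5, 2, 4, 4) fits (5, 2, 4, 4); releases (3, 2, 2, 2), pool now (8, 4, 6, 6)
  task-7: need (7, 4, 6, 6) fits (8, 4, 6, 6); releases (0, 2, 0, 3), pool now (8, 6, 6, 9)
  task-4: need (8, 6, 5, 9) fits (8, 6, 6, 9); releases (0, 3, 1, 0), pool now (8, 9, 7, 9)
(3) The exact count: 1 of the possible complete orderings is a safe sequence.


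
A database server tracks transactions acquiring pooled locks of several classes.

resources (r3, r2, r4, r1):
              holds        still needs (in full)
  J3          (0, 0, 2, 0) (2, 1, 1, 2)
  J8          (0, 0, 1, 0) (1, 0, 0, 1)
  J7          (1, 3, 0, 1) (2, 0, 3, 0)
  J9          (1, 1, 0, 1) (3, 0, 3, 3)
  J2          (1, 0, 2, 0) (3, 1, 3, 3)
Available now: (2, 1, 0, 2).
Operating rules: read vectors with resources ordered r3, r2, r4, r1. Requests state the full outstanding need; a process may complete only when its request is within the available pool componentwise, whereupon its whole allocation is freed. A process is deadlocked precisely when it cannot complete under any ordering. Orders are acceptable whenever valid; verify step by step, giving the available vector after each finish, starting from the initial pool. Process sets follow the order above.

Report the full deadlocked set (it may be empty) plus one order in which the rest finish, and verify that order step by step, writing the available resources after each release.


The deadlocked set is empty.
Key observation: J8 leads a chain of completions in which each release enables another process.
The rest can finish in the order J8, J3, J7, J2, J9. Step-by-step check:
  pool = (2, 1, 0, 2)
  run J8 (needs (1, 0, 0, 1), free (2, 1, 0, 2)); after release of (0, 0, 1, 0) the pool is (2, 1, 1, 2)
  run J3 (needs (2, 1, 1, 2), free (2, 1, 1, 2)); after release of (0, 0, 2, 0) the pool is (2, 1, 3, 2)
  run J7 (needs (2, 0, 3, 0), free (2, 1, 3, 2)); after release of (1, 3, 0, 1) the pool is (3, 4, 3, 3)
  run J2 (needs (3, 1, 3, 3), free (3, 4, 3, 3)); after release of (1, 0, 2, 0) the pool is (4, 4, 5, 3)
  run J9 (needs (3, 0, 3, 3), free (4, 4, 5, 3)); after release of (1, 1, 0, 1) the pool is (5, 5, 5, 4)


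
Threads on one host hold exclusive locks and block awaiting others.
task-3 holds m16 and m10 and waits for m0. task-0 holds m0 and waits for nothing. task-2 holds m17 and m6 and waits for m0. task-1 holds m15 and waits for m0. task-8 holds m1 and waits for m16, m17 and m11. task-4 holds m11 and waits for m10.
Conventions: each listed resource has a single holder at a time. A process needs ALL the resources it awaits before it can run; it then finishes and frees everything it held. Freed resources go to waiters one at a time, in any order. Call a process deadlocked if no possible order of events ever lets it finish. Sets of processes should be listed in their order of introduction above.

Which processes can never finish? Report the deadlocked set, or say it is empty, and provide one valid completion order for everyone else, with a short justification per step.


The deadlocked set is empty.
Key observation: the wait relation is loop-free; peeling off processes with no waits unwinds the whole state.
A valid finishing order for the others: task-0, task-1, task-3, task-2, task-4, task-8.
Check, step by step:
  task-0: no waits; runs immediately, freeing m0
  run task-1 (all its waits — m0 — are resolved); releases m15
  run task-3 (all its waits — m0 — are resolved); releases m16 and m10
  run task-2 (all its waits — m0 — are resolved); releases m17 and m6
  run task-4 (all its waits — m10 — are resolved); releases m11
  run task-8 (all its waits — m16, m17 and m11 — are resolved); releases m1


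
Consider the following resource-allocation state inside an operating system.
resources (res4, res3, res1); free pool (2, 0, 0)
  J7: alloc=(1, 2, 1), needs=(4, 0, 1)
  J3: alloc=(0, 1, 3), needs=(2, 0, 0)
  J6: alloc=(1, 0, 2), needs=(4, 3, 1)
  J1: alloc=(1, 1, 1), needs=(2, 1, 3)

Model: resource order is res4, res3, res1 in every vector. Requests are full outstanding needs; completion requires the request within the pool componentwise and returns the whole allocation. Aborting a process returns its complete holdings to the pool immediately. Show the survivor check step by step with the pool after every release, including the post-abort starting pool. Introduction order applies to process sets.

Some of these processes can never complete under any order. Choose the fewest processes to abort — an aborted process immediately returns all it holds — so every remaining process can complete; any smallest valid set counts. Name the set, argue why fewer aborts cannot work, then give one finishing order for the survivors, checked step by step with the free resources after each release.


Minimum abort set: J7.
Key observation: no ordering could ever have run J6 before the abort of J7; with (1, 2, 1) back in the pool it fits at step 3.
Why nothing smaller works: aborting no one leaves the state deadlocked as given.
Survivors finish in the order: J3, J1, J6. Walking it through (pool after the aborts first):
  pool = (3, 2, 1)
  run J3 (needs (2, 0, 0), free (3, 2, 1)); after release of (0, 1, 3) the pool is (3, 3, 4)
  run J1 (needs (2, 1, 3), free (3, 3, 4)); after release of (1, 1, 1) the pool is (4, 4, 5)
  run J6 (needs (4, 3, 1), free (4, 4, 5)); after release of (1, 0, 2) the pool is (5, 4, 7)


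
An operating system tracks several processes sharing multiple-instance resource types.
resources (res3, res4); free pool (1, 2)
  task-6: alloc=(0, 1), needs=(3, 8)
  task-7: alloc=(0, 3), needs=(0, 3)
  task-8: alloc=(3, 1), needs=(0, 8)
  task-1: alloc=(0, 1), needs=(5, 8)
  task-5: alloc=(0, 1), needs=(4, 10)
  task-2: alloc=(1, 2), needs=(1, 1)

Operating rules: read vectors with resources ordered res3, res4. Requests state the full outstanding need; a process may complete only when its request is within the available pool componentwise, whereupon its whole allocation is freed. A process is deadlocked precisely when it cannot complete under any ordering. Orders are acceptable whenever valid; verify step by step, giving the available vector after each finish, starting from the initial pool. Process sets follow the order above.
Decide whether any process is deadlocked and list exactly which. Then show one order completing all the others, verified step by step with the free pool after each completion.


Deadlocked set: task-6, task-8, task-1 and task-5.
Key observation: no order helps: past task-2, task-7, the free pool tops out at (2, 7), below what each blocked process needs in res4.
The rest can finish in the order task-2, task-7. Step-by-step check:
  pool = (1, 2)
  task-2 needs (1, 1) <= (1, 2) -> finishes; pool += (1, 2) = (2, 4)
  task-7 needs (0, 3) <= (2, 4) -> finishes; pool += (0, 3) = (2, 7)
The stuck group stays short no matter what:
  blocked: task-6 wants (3, 8), pool (2, 7) — not enough res3 and res4
  blocked: task-8 wants (0, 8), pool (2, 7) — not enough res4
  blocked: task-1 wants (5, 8), pool (2, 7) — not enough res3 and res4
  blocked: task-5 wants (4, 10), pool (2, 7) — not enough res3 and res4


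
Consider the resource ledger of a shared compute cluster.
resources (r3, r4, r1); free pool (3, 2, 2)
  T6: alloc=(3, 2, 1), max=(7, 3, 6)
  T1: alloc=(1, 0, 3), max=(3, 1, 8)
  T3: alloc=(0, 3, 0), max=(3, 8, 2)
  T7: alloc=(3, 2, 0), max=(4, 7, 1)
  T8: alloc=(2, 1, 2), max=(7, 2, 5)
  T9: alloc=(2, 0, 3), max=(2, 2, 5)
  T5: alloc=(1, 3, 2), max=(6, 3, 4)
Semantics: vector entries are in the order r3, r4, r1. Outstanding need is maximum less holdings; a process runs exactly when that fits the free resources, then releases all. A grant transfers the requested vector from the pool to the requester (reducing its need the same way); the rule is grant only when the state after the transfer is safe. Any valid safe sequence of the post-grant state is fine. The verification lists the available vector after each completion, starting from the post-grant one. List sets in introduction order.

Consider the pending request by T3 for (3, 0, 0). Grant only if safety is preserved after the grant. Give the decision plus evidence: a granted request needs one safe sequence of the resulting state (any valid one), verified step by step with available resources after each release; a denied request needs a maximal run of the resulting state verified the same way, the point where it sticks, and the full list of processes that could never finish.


DENY: after the grant no complete ordering would exist.
Key observation: after T9, T1 the pool peaks at (3, 2, 8), and each blocked process is short somewhere: T6 on r3; T3 on r4; T7 on r4; T8 on r3; T5 on r3.
Pretend the grant happened; the run T9, T1 goes as far as possible. Check, step by step:
  pool = (0, 2, 2)
  T9: need (0, 2, 2) fits (0, 2, 2); releases (2, 0, 3), pool now (2, 2, 5)
  T1: need (2, 1, 5) fits (2, 2, 5); releases (1, 0, 3), pool now (3, 2, 8)
  blocked: T6 wants (4, 1, 5), pool (3, 2, 8) — not enough r3
  blocked: T3 wants (0, 5, 2), pool (3, 2, 8) — not enough r4
  blocked: T7 wants (1, 5, 1), pool (3, 2, 8) — not enough r4
  blocked: T8 wants (5, 1, 3), pool (3, 2, 8) — not enough r3
  blocked: T5 wants (5, 0, 2), pool (3, 2, 8) — not enough r3
Had the request been granted, T6, T3, T7, T8 and T5 could never finish.


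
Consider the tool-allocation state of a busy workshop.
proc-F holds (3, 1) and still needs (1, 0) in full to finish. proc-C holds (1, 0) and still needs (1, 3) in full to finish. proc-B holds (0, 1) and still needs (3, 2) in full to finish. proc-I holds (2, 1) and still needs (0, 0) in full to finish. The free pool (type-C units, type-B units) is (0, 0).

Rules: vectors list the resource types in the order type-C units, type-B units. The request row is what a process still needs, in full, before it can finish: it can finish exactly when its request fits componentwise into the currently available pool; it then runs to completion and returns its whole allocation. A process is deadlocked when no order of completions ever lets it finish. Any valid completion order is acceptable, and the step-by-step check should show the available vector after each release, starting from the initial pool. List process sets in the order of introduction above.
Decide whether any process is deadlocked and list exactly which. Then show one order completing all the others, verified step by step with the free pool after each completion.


The deadlocked set is empty.
Key observation: no deadlock: proc-I fits now, and the freed resources carry the rest through.
One completion order for the rest: proc-I, proc-F, proc-B, proc-C. Verifying each step:
  pool = (0, 0)
  proc-I needs (0, 0) <= (0, 0) -> finishes; pool += (2, 1) = (2, 1)
  proc-F needs (1, 0) <= (2, 1) -> finishes; pool += (3, 1) = (5, 2)
  proc-B needs (3, 2) <= (5, 2) -> finishes; pool += (0, 1) = (5, 3)
  proc-C needs (1, 3) <= (5, 3) -> finishes; pool += (1, 0) = (6, 3)


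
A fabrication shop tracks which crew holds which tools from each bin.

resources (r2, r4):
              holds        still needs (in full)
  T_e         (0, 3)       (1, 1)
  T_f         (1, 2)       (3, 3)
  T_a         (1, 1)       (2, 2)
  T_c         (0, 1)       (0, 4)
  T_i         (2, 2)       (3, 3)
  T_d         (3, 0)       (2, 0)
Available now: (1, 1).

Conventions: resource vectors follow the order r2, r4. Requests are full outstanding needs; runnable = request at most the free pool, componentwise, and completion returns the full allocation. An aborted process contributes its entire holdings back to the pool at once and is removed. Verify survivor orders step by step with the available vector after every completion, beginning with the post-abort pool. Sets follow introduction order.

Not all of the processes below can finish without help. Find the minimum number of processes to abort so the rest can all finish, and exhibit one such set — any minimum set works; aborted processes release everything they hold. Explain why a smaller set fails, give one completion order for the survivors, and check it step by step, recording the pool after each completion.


Minimum abort set: T_i.
Key observation: T_d could never have finished before the abort; with (2, 2) returned by T_i, it fits at step 1.
No smaller set exists: with zero aborts the deadlock remains.
One survivor order: T_d, T_a, T_c, T_f, T_e. Step-by-step check (post-abort pool first):
  pool = (3, 3)
  T_d needs (2, 0) <= (3, 3) -> finishes; pool += (3, 0) = (6, 3)
  T_a needs (2, 2) <= (6, 3) -> finishes; pool += (1, 1) = (7, 4)
  T_c needs (0, 4) <= (7, 4) -> finishes; pool += (0, 1) = (7, 5)
  T_f needs (3, 3) <= (7, 5) -> finishes; pool += (1, 2) = (8, 7)
  T_e needs (1, 1) <= (8, 7) -> finishes; pool += (0, 3) = (8, 10)


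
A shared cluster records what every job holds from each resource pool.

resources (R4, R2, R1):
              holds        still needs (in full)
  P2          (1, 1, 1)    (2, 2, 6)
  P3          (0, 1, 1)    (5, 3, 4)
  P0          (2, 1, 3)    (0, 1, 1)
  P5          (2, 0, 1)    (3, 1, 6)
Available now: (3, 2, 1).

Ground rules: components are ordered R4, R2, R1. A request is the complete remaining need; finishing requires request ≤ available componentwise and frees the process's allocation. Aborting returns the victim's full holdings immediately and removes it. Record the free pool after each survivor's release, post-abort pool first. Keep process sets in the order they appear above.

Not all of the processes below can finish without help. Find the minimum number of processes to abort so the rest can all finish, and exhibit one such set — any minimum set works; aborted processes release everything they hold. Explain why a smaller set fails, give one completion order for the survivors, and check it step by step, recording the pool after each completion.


Minimum abort set: P2.
Key observation: no ordering could ever have run P5 before the abort of P2; with (1, 1, 1) back in the pool it fits at step 3.
Why nothing smaller works: aborting no one leaves the state deadlocked as given.
One survivor order: P0, P3, P5. Step-by-step check (post-abort pool first):
  pool = (4, 3, 2)
  P0 needs (0, 1, 1) <= (4, 3, 2) -> finishes; pool += (2, 1, 3) = (6, 4, 5)
  P3 needs (5, 3, 4) <= (6, 4, 5) -> finishes; pool += (0, 1, 1) = (6, 5, 6)
  P5 needs (3, 1, 6) <= (6, 5, 6) -> finishes; pool += (2, 0, 1) = (8, 5, 7)


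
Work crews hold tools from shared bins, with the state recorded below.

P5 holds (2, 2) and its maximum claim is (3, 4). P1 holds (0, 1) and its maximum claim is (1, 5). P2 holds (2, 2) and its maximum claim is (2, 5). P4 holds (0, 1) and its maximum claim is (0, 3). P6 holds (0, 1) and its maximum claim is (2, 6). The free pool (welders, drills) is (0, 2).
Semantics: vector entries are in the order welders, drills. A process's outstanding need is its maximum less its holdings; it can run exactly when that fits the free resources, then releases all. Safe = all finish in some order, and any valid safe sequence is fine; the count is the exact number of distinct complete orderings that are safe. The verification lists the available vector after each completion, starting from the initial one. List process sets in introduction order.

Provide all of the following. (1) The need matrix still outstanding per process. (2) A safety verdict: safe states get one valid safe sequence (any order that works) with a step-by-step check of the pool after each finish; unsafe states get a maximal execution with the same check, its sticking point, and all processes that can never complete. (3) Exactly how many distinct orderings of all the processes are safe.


(1) Remaining need (order welders, drills):
  P5: (1, 2)
  P1: (1, 4)
  P2: (0, 3)
  P4: (0, 2)
  P6: (2, 5)
(2) SAFE — a valid safe sequence is P4, P2, P5, P6, P1.
Key observation: the first exact fit in this order is P4 — it needs (0, 2) with (0, 2) free, meeting a requested resource to the last unit.
Step-by-step check:
  pool = (0, 2)
  run P4 (needs (0, 2), free (0, 2)); after release of (0, 1) the pool is (0, 3)
  run P2 (needs (0, 3), free (0, 3)); after release of (2, 2) the pool is (2, 5)
  run P5 (needs (1, 2), free (2, 5)); after release of (2, 2) the pool is (4, 7)
  run P6 (needs (2, 5), free (4, 7)); after release of (0, 1) the pool is (4, 8)
  run P1 (needs (1, 4), free (4, 8)); after release of (0, 1) the pool is (4, 9)
(3) Precisely 6 of the possible complete orderings are safe sequences.


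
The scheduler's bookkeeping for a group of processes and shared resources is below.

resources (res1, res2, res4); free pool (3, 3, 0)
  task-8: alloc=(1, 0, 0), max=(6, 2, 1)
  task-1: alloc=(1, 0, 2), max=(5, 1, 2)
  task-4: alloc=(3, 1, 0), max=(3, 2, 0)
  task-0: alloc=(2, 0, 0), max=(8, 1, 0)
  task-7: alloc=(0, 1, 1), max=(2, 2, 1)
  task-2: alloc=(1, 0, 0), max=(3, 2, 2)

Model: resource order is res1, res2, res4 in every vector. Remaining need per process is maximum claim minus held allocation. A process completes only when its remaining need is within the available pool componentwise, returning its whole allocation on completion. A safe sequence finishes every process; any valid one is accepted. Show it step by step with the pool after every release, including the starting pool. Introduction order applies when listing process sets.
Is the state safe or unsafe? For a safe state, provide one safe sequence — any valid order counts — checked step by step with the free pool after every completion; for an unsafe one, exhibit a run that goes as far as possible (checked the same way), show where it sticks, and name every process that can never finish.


SAFE — a valid safe sequence is task-4, task-7, task-0, task-1, task-2, task-8.
Key observation: the first exact fit in this order is task-0 — it needs (6, 1, 0) with (6, 5, 1) free, meeting a requested resource to the last unit.
Check, step by step:
  pool = (3, 3, 0)
  task-4: need (0, 1, 0) fits (3, 3, 0); releases (3, 1, 0), pool now (6, 4, 0)
  task-7: need (2, 1, 0) fits (6, 4, 0); releases (0, 1, 1), pool now (6, 5, 1)
  task-0: need (6, 1, 0) fits (6, 5, 1); releases (2, 0, 0), pool now (8, 5, 1)
  task-1: need (4, 1, 0) fits (8, 5, 1); releases (1, 0, 2), pool now (9, 5, 3)
  task-2: need (2, 2, 2) fits (9, 5, 3); releases (1, 0, 0), pool now (10, 5, 3)
  task-8: need (5, 2, 1) fits (10, 5, 3); releases (1, 0, 0), pool now (11, 5, 3)


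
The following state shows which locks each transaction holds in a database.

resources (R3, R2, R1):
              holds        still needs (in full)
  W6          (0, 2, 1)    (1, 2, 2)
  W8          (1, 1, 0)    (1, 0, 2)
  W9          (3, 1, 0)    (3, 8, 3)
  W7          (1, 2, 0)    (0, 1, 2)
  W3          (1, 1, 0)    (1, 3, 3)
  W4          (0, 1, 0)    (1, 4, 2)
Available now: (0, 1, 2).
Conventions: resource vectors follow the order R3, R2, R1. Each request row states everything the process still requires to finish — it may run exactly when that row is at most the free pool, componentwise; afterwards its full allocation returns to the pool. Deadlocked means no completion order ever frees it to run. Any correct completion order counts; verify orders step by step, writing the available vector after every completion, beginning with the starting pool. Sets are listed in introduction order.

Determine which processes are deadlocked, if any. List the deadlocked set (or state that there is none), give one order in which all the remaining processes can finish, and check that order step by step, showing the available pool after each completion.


The deadlocked set is empty.
Key observation: W7 leads a chain of completions in which each release enables another process.
A valid finishing order for the others: W7, W6, W4, W8, W3, W9. Check, step by step:
  pool = (0, 1, 2)
  W7: need (0, 1, 2) fits (0, 1, 2); releases (1, 2, 0), pool now (1, 3, 2)
  W6: need (1, 2, 2) fits (1, 3, 2); releases (0, 2, 1), pool now (1, 5, 3)
  W4: need (1, 4, 2) fits (1, 5, 3); releases (0, 1, 0), pool now (1, 6, 3)
  W8: need (1, 0, 2) fits (1, 6, 3); releases (1, 1, 0), pool now (2, 7, 3)
  W3: need (1, 3, 3) fits (2, 7, 3); releases (1, 1, 0), pool now (3, 8, 3)
  W9: need (3, 8, 3) fits (3, 8, 3); releases (3, 1, 0), pool now (6, 9, 3)


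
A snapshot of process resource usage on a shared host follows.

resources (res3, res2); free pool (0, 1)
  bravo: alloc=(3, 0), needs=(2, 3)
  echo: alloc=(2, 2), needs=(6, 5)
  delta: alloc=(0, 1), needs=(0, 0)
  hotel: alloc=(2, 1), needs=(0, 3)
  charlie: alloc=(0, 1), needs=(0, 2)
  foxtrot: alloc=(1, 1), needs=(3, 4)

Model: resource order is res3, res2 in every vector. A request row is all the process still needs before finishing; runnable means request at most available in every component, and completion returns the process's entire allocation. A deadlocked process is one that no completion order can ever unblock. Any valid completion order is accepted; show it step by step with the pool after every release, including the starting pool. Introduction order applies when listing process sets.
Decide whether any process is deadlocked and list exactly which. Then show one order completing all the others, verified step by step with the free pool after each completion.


Nothing here is deadlocked.
Key observation: delta can run right away; the returned allocation unlocks the remaining processes in turn.
A valid finishing order for the others: delta, charlie, hotel, bravo, foxtrot, echo. Walking it through:
  pool = (0, 1)
  delta needs (0, 0) <= (0, 1) -> finishes; pool += (0, 1) = (0, 2)
  charlie needs (0, 2) <= (0, 2) -> finishes; pool += (0, 1) = (0, 3)
  hotel needs (0, 3) <= (0, 3) -> finishes; pool += (2, 1) = (2, 4)
  bravo needs (2, 3) <= (2, 4) -> finishes; pool += (3, 0) = (5, 4)
  foxtrot needs (3, 4) <= (5, 4) -> finishes; pool += (1, 1) = (6, 5)
  echo needs (6, 5) <= (6, 5) -> finishes; pool += (2, 2) = (8, 7)


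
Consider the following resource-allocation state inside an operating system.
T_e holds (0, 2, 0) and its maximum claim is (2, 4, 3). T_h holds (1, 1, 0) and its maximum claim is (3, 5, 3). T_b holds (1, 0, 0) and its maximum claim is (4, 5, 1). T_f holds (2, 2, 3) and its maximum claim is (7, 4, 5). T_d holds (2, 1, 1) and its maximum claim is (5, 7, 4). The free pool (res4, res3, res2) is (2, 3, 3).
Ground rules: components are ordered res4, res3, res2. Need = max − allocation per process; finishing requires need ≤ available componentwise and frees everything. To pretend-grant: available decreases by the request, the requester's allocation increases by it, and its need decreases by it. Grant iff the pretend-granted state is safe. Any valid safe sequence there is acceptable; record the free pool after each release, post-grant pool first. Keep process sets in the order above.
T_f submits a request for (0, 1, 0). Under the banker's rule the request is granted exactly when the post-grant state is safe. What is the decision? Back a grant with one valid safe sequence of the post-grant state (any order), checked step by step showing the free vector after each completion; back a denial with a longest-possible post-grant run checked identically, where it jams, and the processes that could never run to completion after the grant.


DENY: after the grant no complete ordering would exist.
Key observation: after T_e, T_h, T_b the pool peaks at (4, 5, 3), and each blocked process is short somewhere: T_f on res4; T_d on res3.
On the post-grant state, T_e, T_h, T_b is a maximal run — nothing extends it. Step-by-step check:
  pool = (2, 2, 3)
  run T_e (needs (2, 2, 3), free (2, 2, 3)); after release of (0, 2, 0) the pool is (2, 4, 3)
  run T_h (needs (2, 4, 3), free (2, 4, 3)); after release of (1, 1, 0) the pool is (3, 5, 3)
  run T_b (needs (3, 5, 1), free (3, 5, 3)); after release of (1, 0, 0) the pool is (4, 5, 3)
  T_f still needs (5, 1, 2) but only (4, 5, 3) is free — short on res4
  T_d still needs (3, 6, 3) but only (4, 5, 3) is free — short on res3
Had the request been granted, T_f and T_d could never finish.
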